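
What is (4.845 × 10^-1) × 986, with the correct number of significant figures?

(4.845 × 10^-1) × 986 = 477.717
Multiplication/division keeps the fewest significant figures: 4.845 × 10^-1 → 4 s.f., 986 → 3 s.f.; limit is 3.
Rounded to 3 significant figures: 478.

478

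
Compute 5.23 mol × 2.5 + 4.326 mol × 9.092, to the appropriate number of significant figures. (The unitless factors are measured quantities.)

5.23 × 2.5 = 13.075 → 13 mol (2 s.f., last digit at the 10^0 place).
4.326 × 9.092 = 39.331992 → 39.33 mol (4 s.f., last digit at the 10^-2 place).
Sum: 52.406992 mol; keep the coarser place, 10^0.
Result: 52 mol.

52 mol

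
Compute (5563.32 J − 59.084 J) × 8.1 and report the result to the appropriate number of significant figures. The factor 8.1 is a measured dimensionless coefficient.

4.5 × 10^4 J

5563.32 J − 59.084 J = 5504.236 J; the difference is limited to 2 decimal places (6 s.f.).
Carrying full precision, 5504.236 × 8.1 = 44584.3116 J; 8.1 has 2 s.f., so the result keeps min(6, 2) = 2 s.f.
Rounded to 2 significant figures: 4.5 × 10^4 J.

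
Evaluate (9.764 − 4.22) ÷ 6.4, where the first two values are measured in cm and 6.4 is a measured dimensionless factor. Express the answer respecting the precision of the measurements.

0.87 cm

9.764 cm − 4.22 cm = 5.544 cm; the difference is limited to 2 decimal places (3 s.f.).
Carrying full precision, 5.544 ÷ 6.4 = 0.86625 cm; 6.4 has 2 s.f., so the result keeps min(3, 2) = 2 s.f.
Rounded to 2 significant figures: 0.87 cm.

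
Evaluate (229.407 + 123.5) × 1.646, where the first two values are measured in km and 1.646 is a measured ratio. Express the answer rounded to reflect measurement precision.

580.9 km

229.407 km + 123.5 km = 352.907 km; the sum is limited to 1 decimal place (4 s.f.).
Carrying full precision, 352.907 × 1.646 = 580.884922 km; 1.646 has 4 s.f., so the result keeps min(4, 4) = 4 s.f.
Rounded to 4 significant figures: 580.9 km.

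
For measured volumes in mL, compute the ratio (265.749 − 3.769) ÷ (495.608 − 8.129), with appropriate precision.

265.749 − 3.769 = 261.980, limited to 3 d.p. → 6 s.f.; 495.608 − 8.129 = 487.479, limited to 3 d.p. → 6 s.f.
Carrying full precision, 261.980 ÷ 487.479 = 0.53741802211…; keep min(6, 6) = 6 s.f.
Rounded to 6 significant figures: 0.537418.

0.537418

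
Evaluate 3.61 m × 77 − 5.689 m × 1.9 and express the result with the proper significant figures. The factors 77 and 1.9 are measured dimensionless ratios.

2.7 × 10^2 m

3.61 × 77 = 277.97 → 2.8 × 10^2 m (2 s.f., last digit at the 10^1 place).
5.689 × 1.9 = 10.8091 → 11 m (2 s.f., last digit at the 10^0 place).
Difference: 267.1609 m; keep the coarser place, 10^1.
Result: 2.7 × 10^2 m.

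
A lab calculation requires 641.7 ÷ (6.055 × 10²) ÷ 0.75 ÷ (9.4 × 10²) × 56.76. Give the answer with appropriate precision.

641.7 ÷ (6.055 × 10²) ÷ 0.75 ÷ (9.4 × 10²) × 56.76 = 0.0853239910747…
Multiplication/division keeps the fewest significant figures: 641.7 → 4 s.f., 6.055 × 10² → 4 s.f., 0.75 → 2 s.f., 9.4 × 10² → 2 s.f., 56.76 → 4 s.f.; limit is 2.
Rounded to 2 significant figures: 0.085.

0.085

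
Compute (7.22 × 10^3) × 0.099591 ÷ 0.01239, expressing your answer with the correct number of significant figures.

5.80 × 10^4

(7.22 × 10^3) × 0.099591 ÷ 0.01239 = 58034.464891…
Multiplication/division keeps the fewest significant figures: 7.22 × 10^3 → 3 s.f., 0.099591 → 5 s.f., 0.01239 → 4 s.f.; limit is 3.
Rounded to 3 significant figures: 5.80 × 10^4.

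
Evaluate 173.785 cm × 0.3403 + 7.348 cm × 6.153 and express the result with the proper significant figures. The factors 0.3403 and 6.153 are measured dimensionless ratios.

104.35 cm

173.785 × 0.3403 = 59.1390355 → 59.14 cm (4 s.f., last digit at the 10^-2 place).
7.348 × 6.153 = 45.212244 → 45.21 cm (4 s.f., last digit at the 10^-2 place).
Sum: 104.3512795 cm; keep the coarser place, 10^-2.
Result: 104.35 cm.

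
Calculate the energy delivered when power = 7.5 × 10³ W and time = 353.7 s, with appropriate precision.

energy delivered = 7.5 × 10³ W × 353.7 s = 2652750 J.
7.5 × 10³ has 2 significant figures; 353.7 has 4.
Division/multiplication keeps the fewest: 2 significant figures.
Rounded: 2.7 × 10⁶ J.

2.7 × 10⁶ J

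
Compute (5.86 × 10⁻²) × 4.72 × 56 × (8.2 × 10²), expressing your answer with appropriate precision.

(5.86 × 10⁻²) × 4.72 × 56 × (8.2 × 10²) = 12701.10464
Multiplication/division keeps the fewest significant figures: 5.86 × 10⁻² → 3 s.f., 4.72 → 3 s.f., 56 → 2 s.f., 8.2 × 10² → 2 s.f.; limit is 2.
Rounded to 2 significant figures: 1.3 × 10⁴.

1.3 × 10⁴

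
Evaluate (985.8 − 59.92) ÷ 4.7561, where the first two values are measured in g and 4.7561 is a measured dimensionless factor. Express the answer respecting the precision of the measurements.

194.7 g

985.8 g − 59.92 g = 925.88 g; the difference is limited to 1 decimal place (4 s.f.).
Carrying full precision, 925.88 ÷ 4.7561 = 194.672105296… g; 4.7561 has 5 s.f., so the result keeps min(4, 5) = 4 s.f.
Rounded to 4 significant figures: 194.7 g.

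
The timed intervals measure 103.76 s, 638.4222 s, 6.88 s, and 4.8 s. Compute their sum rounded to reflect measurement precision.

753.9 s

103.76 s + 638.4222 s + 6.88 s + 4.8 s = 753.8622 s.
Addition/subtraction keeps the fewest decimal places: 103.76 → 2 decimal places, 638.4222 → 4 decimal places, 6.88 → 2 decimal places, 4.8 → 1 decimal place; limit is 1.
Rounded to 1 decimal place: 753.9 s.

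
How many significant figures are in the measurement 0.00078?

2

0.00078: leading zeros are not significant.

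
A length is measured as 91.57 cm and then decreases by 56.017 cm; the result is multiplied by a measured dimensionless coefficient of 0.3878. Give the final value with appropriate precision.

13.79 cm

91.57 cm − 56.017 cm = 35.553 cm; the difference is limited to 2 decimal places (4 s.f.).
Carrying full precision, 35.553 × 0.3878 = 13.7874534 cm; 0.3878 has 4 s.f., so the result keeps min(4, 4) = 4 s.f.
Rounded to 4 significant figures: 13.79 cm.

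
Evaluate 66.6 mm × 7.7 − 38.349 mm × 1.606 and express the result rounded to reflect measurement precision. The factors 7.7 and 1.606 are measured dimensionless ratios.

4.5 × 10² mm

66.6 × 7.7 = 512.82 → 5.1 × 10² mm (2 s.f., last digit at the 10^1 place).
38.349 × 1.606 = 61.588494 → 61.59 mm (4 s.f., last digit at the 10^-2 place).
Difference: 451.231506 mm; keep the coarser place, 10^1.
Result: 4.5 × 10² mm.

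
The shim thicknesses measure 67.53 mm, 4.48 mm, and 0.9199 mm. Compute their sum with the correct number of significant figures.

67.53 mm + 4.48 mm + 0.9199 mm = 72.9299 mm.
Addition/subtraction keeps the fewest decimal places: 67.53 → 2 decimal places, 4.48 → 2 decimal places, 0.9199 → 4 decimal places; limit is 2.
Rounded to 2 decimal places: 72.93 mm.

72.93 mm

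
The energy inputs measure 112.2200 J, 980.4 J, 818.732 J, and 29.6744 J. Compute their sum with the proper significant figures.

112.2200 J + 980.4 J + 818.732 J + 29.6744 J = 1941.0264 J.
Addition/subtraction keeps the fewest decimal places: 112.2200 → 4 decimal places, 980.4 → 1 decimal place, 818.732 → 3 decimal places, 29.6744 → 4 decimal places; limit is 1.
Rounded to 1 decimal place: 1941.0 J.

1941.0 J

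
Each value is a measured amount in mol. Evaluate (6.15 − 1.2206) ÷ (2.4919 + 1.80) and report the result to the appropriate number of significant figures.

6.15 − 1.2206 = 4.9294, limited to 2 d.p. → 3 s.f.; 2.4919 + 1.80 = 4.2919, limited to 2 d.p. → 3 s.f.
Carrying full precision, 4.9294 ÷ 4.2919 = 1.1485356136…; keep min(3, 3) = 3 s.f.
Rounded to 3 significant figures: 1.15.

1.15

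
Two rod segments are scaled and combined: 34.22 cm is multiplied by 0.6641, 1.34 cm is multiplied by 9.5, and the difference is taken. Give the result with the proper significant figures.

10. cm

34.22 × 0.6641 = 22.725502 → 22.73 cm (4 s.f., last digit at the 10^-2 place).
1.34 × 9.5 = 12.73 → 13 cm (2 s.f., last digit at the 10^0 place).
Difference: 9.995502 cm; keep the coarser place, 10^0.
Result: 10. cm.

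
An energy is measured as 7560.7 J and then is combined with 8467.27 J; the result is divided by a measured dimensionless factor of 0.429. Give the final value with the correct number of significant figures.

3.74 × 10^4 J

7560.7 J + 8467.27 J = 16027.97 J; the sum is limited to 1 decimal place (6 s.f.).
Carrying full precision, 16027.97 ÷ 0.429 = 37361.2354312… J; 0.429 has 3 s.f., so the result keeps min(6, 3) = 3 s.f.
Rounded to 3 significant figures: 3.74 × 10^4 J.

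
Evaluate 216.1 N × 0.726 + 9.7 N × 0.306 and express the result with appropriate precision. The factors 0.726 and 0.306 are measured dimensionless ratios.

216.1 × 0.726 = 156.8886 → 157 N (3 s.f., last digit at the 10^0 place).
9.7 × 0.306 = 2.9682 → 3.0 N (2 s.f., last digit at the 10^-1 place).
Sum: 159.8568 N; keep the coarser place, 10^0.
Result: 1.60 × 10^2 N.

1.60 × 10^2 N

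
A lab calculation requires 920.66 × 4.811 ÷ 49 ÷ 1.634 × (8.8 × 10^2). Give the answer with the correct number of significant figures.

4.9 × 10^4

920.66 × 4.811 ÷ 49 ÷ 1.634 × (8.8 × 10^2) = 48682.0851398…
Multiplication/division keeps the fewest significant figures: 920.66 → 5 s.f., 4.811 → 4 s.f., 49 → 2 s.f., 1.634 → 4 s.f., 8.8 × 10^2 → 2 s.f.; limit is 2.
Rounded to 2 significant figures: 4.9 × 10^4.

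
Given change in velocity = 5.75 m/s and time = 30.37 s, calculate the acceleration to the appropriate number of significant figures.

0.189 m/s²

acceleration = 5.75 m/s ÷ 30.37 s = 0.189331577214… m/s².
5.75 has 3 significant figures; 30.37 has 4.
Division/multiplication keeps the fewest: 3 significant figures.
Rounded: 0.189 m/s².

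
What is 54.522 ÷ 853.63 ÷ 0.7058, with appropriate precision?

54.522 ÷ 853.63 ÷ 0.7058 = 0.0904941395293…
Multiplication/division keeps the fewest significant figures: 54.522 → 5 s.f., 853.63 → 5 s.f., 0.7058 → 4 s.f.; limit is 4.
Rounded to 4 significant figures: 0.09049.

0.09049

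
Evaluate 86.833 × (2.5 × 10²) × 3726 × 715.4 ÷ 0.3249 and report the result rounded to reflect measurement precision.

1.8 × 10¹¹

86.833 × (2.5 × 10²) × 3726 × 715.4 ÷ 0.3249 = 1.7810121797 × 10^11…
Multiplication/division keeps the fewest significant figures: 86.833 → 5 s.f., 2.5 × 10² → 2 s.f., 3726 → 4 s.f., 715.4 → 4 s.f., 0.3249 → 4 s.f.; limit is 2.
Rounded to 2 significant figures: 1.8 × 10¹¹.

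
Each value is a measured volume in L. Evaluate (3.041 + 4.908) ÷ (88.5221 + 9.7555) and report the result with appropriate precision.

3.041 + 4.908 = 7.949, limited to 3 d.p. → 4 s.f.; 88.5221 + 9.7555 = 98.2776, limited to 4 d.p. → 6 s.f.
Carrying full precision, 7.949 ÷ 98.2776 = 0.0808831310492…; keep min(4, 6) = 4 s.f.
Rounded to 4 significant figures: 0.08088.

0.08088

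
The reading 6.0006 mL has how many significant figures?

6.0006: zeros between nonzero digits are significant.

5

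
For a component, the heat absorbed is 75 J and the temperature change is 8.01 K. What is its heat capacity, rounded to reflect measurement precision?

9.4 J/K

heat capacity = 75 J ÷ 8.01 K = 9.36329588015… J/K.
75 has 2 significant figures; 8.01 has 3.
Division/multiplication keeps the fewest: 2 significant figures.
Rounded: 9.4 J/K.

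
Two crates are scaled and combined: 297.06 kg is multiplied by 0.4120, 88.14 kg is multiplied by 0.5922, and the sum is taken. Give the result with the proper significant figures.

1.746 × 10² kg

297.06 × 0.4120 = 122.38872 → 122.4 kg (4 s.f., last digit at the 10^-1 place).
88.14 × 0.5922 = 52.196508 → 52.20 kg (4 s.f., last digit at the 10^-2 place).
Sum: 174.585228 kg; keep the coarser place, 10^-1.
Result: 1.746 × 10² kg.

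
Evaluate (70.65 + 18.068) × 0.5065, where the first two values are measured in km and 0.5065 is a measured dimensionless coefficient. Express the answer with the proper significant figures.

44.94 km

70.65 km + 18.068 km = 88.718 km; the sum is limited to 2 decimal places (4 s.f.).
Carrying full precision, 88.718 × 0.5065 = 44.935667 km; 0.5065 has 4 s.f., so the result keeps min(4, 4) = 4 s.f.
Rounded to 4 significant figures: 44.94 km.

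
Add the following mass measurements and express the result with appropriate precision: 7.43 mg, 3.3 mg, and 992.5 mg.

1003.2 mg

7.43 mg + 3.3 mg + 992.5 mg = 1003.23 mg.
Addition/subtraction keeps the fewest decimal places: 7.43 → 2 decimal places, 3.3 → 1 decimal place, 992.5 → 1 decimal place; limit is 1.
Rounded to 1 decimal place: 1003.2 mg.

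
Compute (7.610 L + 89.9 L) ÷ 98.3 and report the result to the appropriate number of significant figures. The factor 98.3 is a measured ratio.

7.610 L + 89.9 L = 97.510 L; the sum is limited to 1 decimal place (3 s.f.).
Carrying full precision, 97.510 ÷ 98.3 = 0.991963377416… L; 98.3 has 3 s.f., so the result keeps min(3, 3) = 3 s.f.
Rounded to 3 significant figures: 0.992 L.

0.992 L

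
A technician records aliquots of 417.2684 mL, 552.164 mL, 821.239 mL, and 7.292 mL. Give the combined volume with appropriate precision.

417.2684 mL + 552.164 mL + 821.239 mL + 7.292 mL = 1797.9634 mL.
Addition/subtraction keeps the fewest decimal places: 417.2684 → 4 decimal places, 552.164 → 3 decimal places, 821.239 → 3 decimal places, 7.292 → 3 decimal places; limit is 3.
Rounded to 3 decimal places: 1797.963 mL.

1797.963 mL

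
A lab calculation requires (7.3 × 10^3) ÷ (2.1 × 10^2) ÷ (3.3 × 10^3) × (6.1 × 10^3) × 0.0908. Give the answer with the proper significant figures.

(7.3 × 10^3) ÷ (2.1 × 10^2) ÷ (3.3 × 10^3) × (6.1 × 10^3) × 0.0908 = 5.83452236652…
Multiplication/division keeps the fewest significant figures: 7.3 × 10^3 → 2 s.f., 2.1 × 10^2 → 2 s.f., 3.3 × 10^3 → 2 s.f., 6.1 × 10^3 → 2 s.f., 0.0908 → 3 s.f.; limit is 2.
Rounded to 2 significant figures: 5.8.

5.8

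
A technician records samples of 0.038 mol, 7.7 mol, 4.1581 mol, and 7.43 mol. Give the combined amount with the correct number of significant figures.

19.3 mol

0.038 mol + 7.7 mol + 4.1581 mol + 7.43 mol = 19.3261 mol.
Addition/subtraction keeps the fewest decimal places: 0.038 → 3 decimal places, 7.7 → 1 decimal place, 4.1581 → 4 decimal places, 7.43 → 2 decimal places; limit is 1.
Rounded to 1 decimal place: 19.3 mol.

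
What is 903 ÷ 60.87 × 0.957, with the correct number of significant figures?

14.2

903 ÷ 60.87 × 0.957 = 14.1969935929…
Multiplication/division keeps the fewest significant figures: 903 → 3 s.f., 60.87 → 4 s.f., 0.957 → 3 s.f.; limit is 3.
Rounded to 3 significant figures: 14.2.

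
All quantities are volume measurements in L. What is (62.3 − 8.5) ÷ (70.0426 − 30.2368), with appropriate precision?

1.35

62.3 − 8.5 = 53.8, limited to 1 d.p. → 3 s.f.; 70.0426 − 30.2368 = 39.8058, limited to 4 d.p. → 6 s.f.
Carrying full precision, 53.8 ÷ 39.8058 = 1.3515618327…; keep min(3, 6) = 3 s.f.
Rounded to 3 significant figures: 1.35.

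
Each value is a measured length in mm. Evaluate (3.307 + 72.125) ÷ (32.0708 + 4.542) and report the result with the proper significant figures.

3.307 + 72.125 = 75.432, limited to 3 d.p. → 5 s.f.; 32.0708 + 4.542 = 36.6128, limited to 3 d.p. → 5 s.f.
Carrying full precision, 75.432 ÷ 36.6128 = 2.06026307739…; keep min(5, 5) = 5 s.f.
Rounded to 5 significant figures: 2.0603.

2.0603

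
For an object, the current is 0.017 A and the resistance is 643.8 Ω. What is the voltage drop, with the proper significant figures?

voltage drop = 0.017 A × 643.8 Ω = 10.9446 V.
0.017 has 2 significant figures; 643.8 has 4.
Division/multiplication keeps the fewest: 2 significant figures.
Rounded: 11 V.

11 V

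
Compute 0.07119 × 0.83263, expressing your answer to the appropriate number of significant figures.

0.05927

0.07119 × 0.83263 = 0.0592749297
Multiplication/division keeps the fewest significant figures: 0.07119 → 4 s.f., 0.83263 → 5 s.f.; limit is 4.
Rounded to 4 significant figures: 0.05927.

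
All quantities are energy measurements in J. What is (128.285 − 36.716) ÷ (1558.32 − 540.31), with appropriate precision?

8.9949 × 10^-2

128.285 − 36.716 = 91.569, limited to 3 d.p. → 5 s.f.; 1558.32 − 540.31 = 1018.01, limited to 2 d.p. → 6 s.f.
Carrying full precision, 91.569 ÷ 1018.01 = 0.0899490181825…; keep min(5, 6) = 5 s.f.
Rounded to 5 significant figures: 8.9949 × 10^-2.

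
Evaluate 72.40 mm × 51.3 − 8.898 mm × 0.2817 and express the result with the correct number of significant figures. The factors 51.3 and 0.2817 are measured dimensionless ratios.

72.40 × 51.3 = 3714.12 → 3.71 × 10³ mm (3 s.f., last digit at the 10^1 place).
8.898 × 0.2817 = 2.5065666 → 2.507 mm (4 s.f., last digit at the 10^-3 place).
Difference: 3711.6134334 mm; keep the coarser place, 10^1.
Result: 3.71 × 10³ mm.

3.71 × 10³ mm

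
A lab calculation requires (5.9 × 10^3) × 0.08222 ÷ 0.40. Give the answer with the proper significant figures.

(5.9 × 10^3) × 0.08222 ÷ 0.40 = 1212.745
Multiplication/division keeps the fewest significant figures: 5.9 × 10^3 → 2 s.f., 0.08222 → 4 s.f., 0.40 → 2 s.f.; limit is 2.
Rounded to 2 significant figures: 1.2 × 10^3.

1.2 × 10^3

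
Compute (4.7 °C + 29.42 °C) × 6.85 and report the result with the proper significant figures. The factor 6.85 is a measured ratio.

4.7 °C + 29.42 °C = 34.12 °C; the sum is limited to 1 decimal place (3 s.f.).
Carrying full precision, 34.12 × 6.85 = 233.722 °C; 6.85 has 3 s.f., so the result keeps min(3, 3) = 3 s.f.
Rounded to 3 significant figures: 234 °C.

234 °C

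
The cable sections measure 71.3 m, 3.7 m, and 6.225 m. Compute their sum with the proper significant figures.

81.2 m

71.3 m + 3.7 m + 6.225 m = 81.225 m.
Addition/subtraction keeps the fewest decimal places: 71.3 → 1 decimal place, 3.7 → 1 decimal place, 6.225 → 3 decimal places; limit is 1.
Rounded to 1 decimal place: 81.2 m.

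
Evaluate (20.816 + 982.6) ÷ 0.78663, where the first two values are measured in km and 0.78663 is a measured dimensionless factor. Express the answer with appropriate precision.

20.816 km + 982.6 km = 1003.416 km; the sum is limited to 1 decimal place (5 s.f.).
Carrying full precision, 1003.416 ÷ 0.78663 = 1275.58826894… km; 0.78663 has 5 s.f., so the result keeps min(5, 5) = 5 s.f.
Rounded to 5 significant figures: 1275.6 km.

1275.6 km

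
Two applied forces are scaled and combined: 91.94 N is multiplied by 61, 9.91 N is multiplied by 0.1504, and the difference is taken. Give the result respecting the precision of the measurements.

5.6 × 10^3 N

91.94 × 61 = 5608.34 → 5.6 × 10^3 N (2 s.f., last digit at the 10^2 place).
9.91 × 0.1504 = 1.490464 → 1.49 N (3 s.f., last digit at the 10^-2 place).
Difference: 5606.849536 N; keep the coarser place, 10^2.
Result: 5.6 × 10^3 N.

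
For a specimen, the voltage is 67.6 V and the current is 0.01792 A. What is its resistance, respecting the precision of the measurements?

resistance = 67.6 V ÷ 0.01792 A = 3772.32142857… Ω.
67.6 has 3 significant figures; 0.01792 has 4.
Division/multiplication keeps the fewest: 3 significant figures.
Rounded: 3.77 × 10^3 Ω.

3.77 × 10^3 Ω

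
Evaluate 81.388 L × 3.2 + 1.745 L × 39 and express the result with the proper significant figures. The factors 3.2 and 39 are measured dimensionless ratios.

3.3 × 10^2 L

81.388 × 3.2 = 260.4416 → 2.6 × 10^2 L (2 s.f., last digit at the 10^1 place).
1.745 × 39 = 68.055 → 68 L (2 s.f., last digit at the 10^0 place).
Sum: 328.4966 L; keep the coarser place, 10^1.
Result: 3.3 × 10^2 L.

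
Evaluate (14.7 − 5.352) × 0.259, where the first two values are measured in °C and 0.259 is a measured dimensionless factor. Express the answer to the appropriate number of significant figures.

14.7 °C − 5.352 °C = 9.348 °C; the difference is limited to 1 decimal place (2 s.f.).
Carrying full precision, 9.348 × 0.259 = 2.421132 °C; 0.259 has 3 s.f., so the result keeps min(2, 3) = 2 s.f.
Rounded to 2 significant figures: 2.4 °C.

2.4 °C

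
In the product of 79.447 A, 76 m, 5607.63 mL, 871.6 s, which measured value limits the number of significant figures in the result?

76 m

79.447 A → 5 s.f.; 76 m → 2 s.f.; 5607.63 mL → 6 s.f.; 871.6 s → 4 s.f.
The fewest is 2 significant figures, from 76 m.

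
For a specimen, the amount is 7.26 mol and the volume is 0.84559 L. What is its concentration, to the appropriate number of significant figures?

8.59 mol/L

concentration = 7.26 mol ÷ 0.84559 L = 8.58572121241… mol/L.
7.26 has 3 significant figures; 0.84559 has 5.
Division/multiplication keeps the fewest: 3 significant figures.
Rounded: 8.59 mol/L.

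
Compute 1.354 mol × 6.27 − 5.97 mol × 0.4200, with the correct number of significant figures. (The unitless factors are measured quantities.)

1.354 × 6.27 = 8.48958 → 8.49 mol (3 s.f., last digit at the 10^-2 place).
5.97 × 0.4200 = 2.5074 → 2.51 mol (3 s.f., last digit at the 10^-2 place).
Difference: 5.98218 mol; keep the coarser place, 10^-2.
Result: 5.98 mol.

5.98 mol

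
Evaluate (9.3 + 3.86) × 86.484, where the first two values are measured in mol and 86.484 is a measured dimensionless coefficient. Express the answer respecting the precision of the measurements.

1.14 × 10^3 mol

9.3 mol + 3.86 mol = 13.16 mol; the sum is limited to 1 decimal place (3 s.f.).
Carrying full precision, 13.16 × 86.484 = 1138.12944 mol; 86.484 has 5 s.f., so the result keeps min(3, 5) = 3 s.f.
Rounded to 3 significant figures: 1.14 × 10^3 mol.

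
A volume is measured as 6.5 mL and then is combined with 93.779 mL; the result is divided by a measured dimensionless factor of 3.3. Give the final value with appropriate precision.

30. mL

6.5 mL + 93.779 mL = 100.279 mL; the sum is limited to 1 decimal place (4 s.f.).
Carrying full precision, 100.279 ÷ 3.3 = 30.3875757576… mL; 3.3 has 2 s.f., so the result keeps min(4, 2) = 2 s.f.
Rounded to 2 significant figures: 30. mL.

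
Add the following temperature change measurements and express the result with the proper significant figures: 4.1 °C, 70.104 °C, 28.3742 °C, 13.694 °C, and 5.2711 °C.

4.1 °C + 70.104 °C + 28.3742 °C + 13.694 °C + 5.2711 °C = 121.5433 °C.
Addition/subtraction keeps the fewest decimal places: 4.1 → 1 decimal place, 70.104 → 3 decimal places, 28.3742 → 4 decimal places, 13.694 → 3 decimal places, 5.2711 → 4 decimal places; limit is 1.
Rounded to 1 decimal place: 121.5 °C.

121.5 °C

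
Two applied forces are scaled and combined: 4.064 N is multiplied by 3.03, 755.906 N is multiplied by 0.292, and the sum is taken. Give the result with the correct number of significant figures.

4.064 × 3.03 = 12.31392 → 12.3 N (3 s.f., last digit at the 10^-1 place).
755.906 × 0.292 = 220.724552 → 221 N (3 s.f., last digit at the 10^0 place).
Sum: 233.038472 N; keep the coarser place, 10^0.
Result: 233 N.

233 N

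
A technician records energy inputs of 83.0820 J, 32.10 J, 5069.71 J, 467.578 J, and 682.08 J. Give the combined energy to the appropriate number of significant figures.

83.0820 J + 32.10 J + 5069.71 J + 467.578 J + 682.08 J = 6334.5500 J.
Addition/subtraction keeps the fewest decimal places: 83.0820 → 4 decimal places, 32.10 → 2 decimal places, 5069.71 → 2 decimal places, 467.578 → 3 decimal places, 682.08 → 2 decimal places; limit is 2.
Rounded to 2 decimal places: 6334.55 J.

6334.55 J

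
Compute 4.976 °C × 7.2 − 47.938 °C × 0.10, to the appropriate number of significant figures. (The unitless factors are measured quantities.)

31 °C

4.976 × 7.2 = 35.8272 → 36 °C (2 s.f., last digit at the 10^0 place).
47.938 × 0.10 = 4.7938 → 4.8 °C (2 s.f., last digit at the 10^-1 place).
Difference: 31.0334 °C; keep the coarser place, 10^0.
Result: 31 °C.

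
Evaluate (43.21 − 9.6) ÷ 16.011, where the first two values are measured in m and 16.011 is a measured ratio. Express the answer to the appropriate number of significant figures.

2.10 m

43.21 m − 9.6 m = 33.61 m; the difference is limited to 1 decimal place (3 s.f.).
Carrying full precision, 33.61 ÷ 16.011 = 2.0991818125… m; 16.011 has 5 s.f., so the result keeps min(3, 5) = 3 s.f.
Rounded to 3 significant figures: 2.10 m.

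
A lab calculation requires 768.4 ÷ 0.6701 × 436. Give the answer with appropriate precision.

5.00 × 10⁵

768.4 ÷ 0.6701 × 436 = 499958.812118…
Multiplication/division keeps the fewest significant figures: 768.4 → 4 s.f., 0.6701 → 4 s.f., 436 → 3 s.f.; limit is 3.
Rounded to 3 significant figures: 5.00 × 10⁵.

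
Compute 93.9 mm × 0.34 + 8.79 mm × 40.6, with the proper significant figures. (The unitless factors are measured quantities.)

3.89 × 10² mm

93.9 × 0.34 = 31.926 → 32 mm (2 s.f., last digit at the 10^0 place).
8.79 × 40.6 = 356.874 → 357 mm (3 s.f., last digit at the 10^0 place).
Sum: 388.8 mm; keep the coarser place, 10^0.
Result: 3.89 × 10² mm.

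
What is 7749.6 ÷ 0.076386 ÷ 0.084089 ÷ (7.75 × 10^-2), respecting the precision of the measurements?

7749.6 ÷ 0.076386 ÷ 0.084089 ÷ (7.75 × 10^-2) = 15567706.2382…
Multiplication/division keeps the fewest significant figures: 7749.6 → 5 s.f., 0.076386 → 5 s.f., 0.084089 → 5 s.f., 7.75 × 10^-2 → 3 s.f.; limit is 3.
Rounded to 3 significant figures: 1.56 × 10^7.

1.56 × 10^7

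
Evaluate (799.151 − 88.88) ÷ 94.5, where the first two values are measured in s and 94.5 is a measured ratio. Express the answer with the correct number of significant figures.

799.151 s − 88.88 s = 710.271 s; the difference is limited to 2 decimal places (5 s.f.).
Carrying full precision, 710.271 ÷ 94.5 = 7.5160952381… s; 94.5 has 3 s.f., so the result keeps min(5, 3) = 3 s.f.
Rounded to 3 significant figures: 7.52 s.

7.52 s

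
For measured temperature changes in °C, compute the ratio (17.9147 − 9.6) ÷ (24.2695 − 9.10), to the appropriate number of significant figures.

0.55

17.9147 − 9.6 = 8.3147, limited to 1 d.p. → 2 s.f.; 24.2695 − 9.10 = 15.1695, limited to 2 d.p. → 4 s.f.
Carrying full precision, 8.3147 ÷ 15.1695 = 0.548119582056…; keep min(2, 4) = 2 s.f.
Rounded to 2 significant figures: 0.55.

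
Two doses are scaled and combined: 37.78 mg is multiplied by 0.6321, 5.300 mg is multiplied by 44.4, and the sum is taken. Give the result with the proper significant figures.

2.59 × 10^2 mg

37.78 × 0.6321 = 23.880738 → 23.88 mg (4 s.f., last digit at the 10^-2 place).
5.300 × 44.4 = 235.32 → 235 mg (3 s.f., last digit at the 10^0 place).
Sum: 259.200738 mg; keep the coarser place, 10^0.
Result: 2.59 × 10^2 mg.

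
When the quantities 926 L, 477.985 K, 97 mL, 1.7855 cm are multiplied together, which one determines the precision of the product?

926 L → 3 s.f.; 477.985 K → 6 s.f.; 97 mL → 2 s.f.; 1.7855 cm → 5 s.f.
The fewest is 2 significant figures, from 97 mL.

97 mL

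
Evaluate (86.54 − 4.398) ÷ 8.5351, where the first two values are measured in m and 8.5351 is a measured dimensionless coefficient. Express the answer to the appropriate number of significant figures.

86.54 m − 4.398 m = 82.142 m; the difference is limited to 2 decimal places (4 s.f.).
Carrying full precision, 82.142 ÷ 8.5351 = 9.62402315146… m; 8.5351 has 5 s.f., so the result keeps min(4, 5) = 4 s.f.
Rounded to 4 significant figures: 9.624 m.

9.624 m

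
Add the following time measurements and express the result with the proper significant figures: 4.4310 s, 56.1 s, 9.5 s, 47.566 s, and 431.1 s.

4.4310 s + 56.1 s + 9.5 s + 47.566 s + 431.1 s = 548.6970 s.
Addition/subtraction keeps the fewest decimal places: 4.4310 → 4 decimal places, 56.1 → 1 decimal place, 9.5 → 1 decimal place, 47.566 → 3 decimal places, 431.1 → 1 decimal place; limit is 1.
Rounded to 1 decimal place: 548.7 s.

548.7 s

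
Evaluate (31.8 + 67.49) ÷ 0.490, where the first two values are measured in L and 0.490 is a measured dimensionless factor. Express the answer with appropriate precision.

203 L

31.8 L + 67.49 L = 99.29 L; the sum is limited to 1 decimal place (3 s.f.).
Carrying full precision, 99.29 ÷ 0.490 = 202.632653061… L; 0.490 has 3 s.f., so the result keeps min(3, 3) = 3 s.f.
Rounded to 3 significant figures: 203 L.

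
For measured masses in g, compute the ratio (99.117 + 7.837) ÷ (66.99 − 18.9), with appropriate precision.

2.22

99.117 + 7.837 = 106.954, limited to 3 d.p. → 6 s.f.; 66.99 − 18.9 = 48.09, limited to 1 d.p. → 3 s.f.
Carrying full precision, 106.954 ÷ 48.09 = 2.22403826159…; keep min(6, 3) = 3 s.f.
Rounded to 3 significant figures: 2.22.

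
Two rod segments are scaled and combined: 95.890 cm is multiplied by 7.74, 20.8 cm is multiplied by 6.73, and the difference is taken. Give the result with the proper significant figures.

95.890 × 7.74 = 742.1886 → 742 cm (3 s.f., last digit at the 10^0 place).
20.8 × 6.73 = 139.984 → 140. cm (3 s.f., last digit at the 10^0 place).
Difference: 602.2046 cm; keep the coarser place, 10^0.
Result: 602 cm.

602 cm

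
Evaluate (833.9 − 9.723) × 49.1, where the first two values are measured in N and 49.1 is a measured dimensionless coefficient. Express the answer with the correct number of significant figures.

833.9 N − 9.723 N = 824.177 N; the difference is limited to 1 decimal place (4 s.f.).
Carrying full precision, 824.177 × 49.1 = 40467.0907 N; 49.1 has 3 s.f., so the result keeps min(4, 3) = 3 s.f.
Rounded to 3 significant figures: 4.05 × 10^4 N.

4.05 × 10^4 N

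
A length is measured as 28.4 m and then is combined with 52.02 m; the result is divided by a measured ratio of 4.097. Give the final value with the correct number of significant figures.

28.4 m + 52.02 m = 80.42 m; the sum is limited to 1 decimal place (3 s.f.).
Carrying full precision, 80.42 ÷ 4.097 = 19.6289968269… m; 4.097 has 4 s.f., so the result keeps min(3, 4) = 3 s.f.
Rounded to 3 significant figures: 19.6 m.

19.6 m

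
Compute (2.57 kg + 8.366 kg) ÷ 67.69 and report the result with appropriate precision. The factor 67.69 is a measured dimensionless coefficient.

2.57 kg + 8.366 kg = 10.936 kg; the sum is limited to 2 decimal places (4 s.f.).
Carrying full precision, 10.936 ÷ 67.69 = 0.161560053184… kg; 67.69 has 4 s.f., so the result keeps min(4, 4) = 4 s.f.
Rounded to 4 significant figures: 1.616 × 10^-1 kg.

1.616 × 10^-1 kg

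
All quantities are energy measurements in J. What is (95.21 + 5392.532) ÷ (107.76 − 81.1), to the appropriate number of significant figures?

95.21 + 5392.532 = 5487.742, limited to 2 d.p. → 6 s.f.; 107.76 − 81.1 = 26.66, limited to 1 d.p. → 3 s.f.
Carrying full precision, 5487.742 ÷ 26.66 = 205.841785446…; keep min(6, 3) = 3 s.f.
Rounded to 3 significant figures: 206.

206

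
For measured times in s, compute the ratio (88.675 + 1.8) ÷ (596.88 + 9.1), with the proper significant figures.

1.49 × 10⁻¹

88.675 + 1.8 = 90.475, limited to 1 d.p. → 3 s.f.; 596.88 + 9.1 = 605.98, limited to 1 d.p. → 4 s.f.
Carrying full precision, 90.475 ÷ 605.98 = 0.14930360738…; keep min(3, 4) = 3 s.f.
Rounded to 3 significant figures: 1.49 × 10⁻¹.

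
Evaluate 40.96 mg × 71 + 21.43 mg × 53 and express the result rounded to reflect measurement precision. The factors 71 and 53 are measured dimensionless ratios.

4.0 × 10^3 mg

40.96 × 71 = 2908.16 → 2.9 × 10^3 mg (2 s.f., last digit at the 10^2 place).
21.43 × 53 = 1135.79 → 1.1 × 10^3 mg (2 s.f., last digit at the 10^2 place).
Sum: 4043.95 mg; keep the coarser place, 10^2.
Result: 4.0 × 10^3 mg.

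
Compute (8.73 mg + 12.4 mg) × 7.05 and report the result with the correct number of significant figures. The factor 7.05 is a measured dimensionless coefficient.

8.73 mg + 12.4 mg = 21.13 mg; the sum is limited to 1 decimal place (3 s.f.).
Carrying full precision, 21.13 × 7.05 = 148.9665 mg; 7.05 has 3 s.f., so the result keeps min(3, 3) = 3 s.f.
Rounded to 3 significant figures: 149 mg.

149 mg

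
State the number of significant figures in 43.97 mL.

4

43.97: every digit is nonzero and significant.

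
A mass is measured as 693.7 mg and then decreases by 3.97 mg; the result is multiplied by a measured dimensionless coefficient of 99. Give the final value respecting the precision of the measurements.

693.7 mg − 3.97 mg = 689.73 mg; the difference is limited to 1 decimal place (4 s.f.).
Carrying full precision, 689.73 × 99 = 68283.27 mg; 99 has 2 s.f., so the result keeps min(4, 2) = 2 s.f.
Rounded to 2 significant figures: 6.8 × 10⁴ mg.

6.8 × 10⁴ mg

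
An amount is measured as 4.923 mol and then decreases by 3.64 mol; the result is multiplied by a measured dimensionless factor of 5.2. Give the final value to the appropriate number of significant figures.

6.7 mol

4.923 mol − 3.64 mol = 1.283 mol; the difference is limited to 2 decimal places (3 s.f.).
Carrying full precision, 1.283 × 5.2 = 6.6716 mol; 5.2 has 2 s.f., so the result keeps min(3, 2) = 2 s.f.
Rounded to 2 significant figures: 6.7 mol.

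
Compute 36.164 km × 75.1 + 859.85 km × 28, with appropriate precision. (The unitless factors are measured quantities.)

36.164 × 75.1 = 2715.9164 → 2.72 × 10^3 km (3 s.f., last digit at the 10^1 place).
859.85 × 28 = 24075.8 → 2.4 × 10^4 km (2 s.f., last digit at the 10^3 place).
Sum: 26791.7164 km; keep the coarser place, 10^3.
Result: 2.7 × 10^4 km.

2.7 × 10^4 km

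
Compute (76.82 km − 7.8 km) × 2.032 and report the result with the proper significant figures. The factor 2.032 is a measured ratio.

76.82 km − 7.8 km = 69.02 km; the difference is limited to 1 decimal place (3 s.f.).
Carrying full precision, 69.02 × 2.032 = 140.24864 km; 2.032 has 4 s.f., so the result keeps min(3, 4) = 3 s.f.
Rounded to 3 significant figures: 1.40 × 10^2 km.

1.40 × 10^2 km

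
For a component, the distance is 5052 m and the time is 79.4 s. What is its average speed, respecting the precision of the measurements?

63.6 m/s

average speed = 5052 m ÷ 79.4 s = 63.6272040302… m/s.
5052 has 4 significant figures; 79.4 has 3.
Division/multiplication keeps the fewest: 3 significant figures.
Rounded: 63.6 m/s.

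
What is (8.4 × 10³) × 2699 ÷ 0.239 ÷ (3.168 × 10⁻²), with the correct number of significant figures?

(8.4 × 10³) × 2699 ÷ 0.239 ÷ (3.168 × 10⁻²) = 2.99432610625 × 10^9…
Multiplication/division keeps the fewest significant figures: 8.4 × 10³ → 2 s.f., 2699 → 4 s.f., 0.239 → 3 s.f., 3.168 × 10⁻² → 4 s.f.; limit is 2.
Rounded to 2 significant figures: 3.0 × 10⁹.

3.0 × 10⁹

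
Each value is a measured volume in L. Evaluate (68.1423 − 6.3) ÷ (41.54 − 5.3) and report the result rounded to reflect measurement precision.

68.1423 − 6.3 = 61.8423, limited to 1 d.p. → 3 s.f.; 41.54 − 5.3 = 36.24, limited to 1 d.p. → 3 s.f.
Carrying full precision, 61.8423 ÷ 36.24 = 1.70646523179…; keep min(3, 3) = 3 s.f.
Rounded to 3 significant figures: 1.71.

1.71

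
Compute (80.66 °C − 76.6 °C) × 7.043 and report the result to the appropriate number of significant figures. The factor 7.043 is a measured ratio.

80.66 °C − 76.6 °C = 4.06 °C; the difference is limited to 1 decimal place (2 s.f.).
Carrying full precision, 4.06 × 7.043 = 28.59458 °C; 7.043 has 4 s.f., so the result keeps min(2, 4) = 2 s.f.
Rounded to 2 significant figures: 29 °C.

29 °C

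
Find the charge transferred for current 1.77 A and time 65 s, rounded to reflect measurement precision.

1.2 × 10^2 C

charge transferred = 1.77 A × 65 s = 115.05 C.
1.77 has 3 significant figures; 65 has 2.
Division/multiplication keeps the fewest: 2 significant figures.
Rounded: 1.2 × 10^2 C.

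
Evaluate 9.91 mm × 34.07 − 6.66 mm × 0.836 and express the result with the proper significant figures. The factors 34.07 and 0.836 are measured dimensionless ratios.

9.91 × 34.07 = 337.6337 → 338 mm (3 s.f., last digit at the 10^0 place).
6.66 × 0.836 = 5.56776 → 5.57 mm (3 s.f., last digit at the 10^-2 place).
Difference: 332.06594 mm; keep the coarser place, 10^0.
Result: 332 mm.

332 mm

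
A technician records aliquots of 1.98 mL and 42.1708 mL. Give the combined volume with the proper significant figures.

1.98 mL + 42.1708 mL = 44.1508 mL.
Addition/subtraction keeps the fewest decimal places: 1.98 → 2 decimal places, 42.1708 → 4 decimal places; limit is 2.
Rounded to 2 decimal places: 44.15 mL.

44.15 mL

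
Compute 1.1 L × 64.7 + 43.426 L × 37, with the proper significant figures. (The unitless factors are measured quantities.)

1.7 × 10³ L

1.1 × 64.7 = 71.17 → 71 L (2 s.f., last digit at the 10^0 place).
43.426 × 37 = 1606.762 → 1.6 × 10³ L (2 s.f., last digit at the 10^2 place).
Sum: 1677.932 L; keep the coarser place, 10^2.
Result: 1.7 × 10³ L.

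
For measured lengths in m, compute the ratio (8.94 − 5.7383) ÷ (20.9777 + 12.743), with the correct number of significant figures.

8.94 − 5.7383 = 3.2017, limited to 2 d.p. → 3 s.f.; 20.9777 + 12.743 = 33.7207, limited to 3 d.p. → 5 s.f.
Carrying full precision, 3.2017 ÷ 33.7207 = 0.0949476137803…; keep min(3, 5) = 3 s.f.
Rounded to 3 significant figures: 0.0949.

0.0949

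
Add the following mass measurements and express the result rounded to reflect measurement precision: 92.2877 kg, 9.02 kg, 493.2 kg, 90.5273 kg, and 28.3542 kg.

713.4 kg

92.2877 kg + 9.02 kg + 493.2 kg + 90.5273 kg + 28.3542 kg = 713.3892 kg.
Addition/subtraction keeps the fewest decimal places: 92.2877 → 4 decimal places, 9.02 → 2 decimal places, 493.2 → 1 decimal place, 90.5273 → 4 decimal places, 28.3542 → 4 decimal places; limit is 1.
Rounded to 1 decimal place: 713.4 kg.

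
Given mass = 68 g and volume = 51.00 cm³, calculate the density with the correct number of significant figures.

1.3 g/cm³

density = 68 g ÷ 51.00 cm³ = 1.33333333333… g/cm³.
68 has 2 significant figures; 51.00 has 4.
Division/multiplication keeps the fewest: 2 significant figures.
Rounded: 1.3 g/cm³.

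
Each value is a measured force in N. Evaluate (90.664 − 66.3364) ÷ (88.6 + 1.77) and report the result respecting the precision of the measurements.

0.269

90.664 − 66.3364 = 24.3276, limited to 3 d.p. → 5 s.f.; 88.6 + 1.77 = 90.37, limited to 1 d.p. → 3 s.f.
Carrying full precision, 24.3276 ÷ 90.37 = 0.269199955738…; keep min(5, 3) = 3 s.f.
Rounded to 3 significant figures: 0.269.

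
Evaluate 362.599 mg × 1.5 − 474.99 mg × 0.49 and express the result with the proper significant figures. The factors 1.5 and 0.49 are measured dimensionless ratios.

362.599 × 1.5 = 543.8985 → 5.4 × 10^2 mg (2 s.f., last digit at the 10^1 place).
474.99 × 0.49 = 232.7451 → 2.3 × 10^2 mg (2 s.f., last digit at the 10^1 place).
Difference: 311.1534 mg; keep the coarser place, 10^1.
Result: 3.1 × 10^2 mg.

3.1 × 10^2 mg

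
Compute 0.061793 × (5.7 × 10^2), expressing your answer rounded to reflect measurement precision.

35

0.061793 × (5.7 × 10^2) = 35.22201
Multiplication/division keeps the fewest significant figures: 0.061793 → 5 s.f., 5.7 × 10^2 → 2 s.f.; limit is 2.
Rounded to 2 significant figures: 35.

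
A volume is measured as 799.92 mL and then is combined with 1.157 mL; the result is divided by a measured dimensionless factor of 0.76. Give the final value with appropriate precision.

799.92 mL + 1.157 mL = 801.077 mL; the sum is limited to 2 decimal places (5 s.f.).
Carrying full precision, 801.077 ÷ 0.76 = 1054.04868421… mL; 0.76 has 2 s.f., so the result keeps min(5, 2) = 2 s.f.
Rounded to 2 significant figures: 1.1 × 10³ mL.

1.1 × 10³ mL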